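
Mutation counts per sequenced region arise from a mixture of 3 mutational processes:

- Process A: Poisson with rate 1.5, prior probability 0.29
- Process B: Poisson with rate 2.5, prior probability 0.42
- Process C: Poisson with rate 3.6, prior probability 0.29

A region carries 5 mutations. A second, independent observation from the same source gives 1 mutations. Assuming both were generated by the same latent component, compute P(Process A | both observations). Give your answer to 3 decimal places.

Posterior ∝ prior × likelihood, so P(k | x) ∝ w_k f_k(x); normalise over all components.
Since both observations come from the same component, the likelihood for component k is f_k(x₁)·f_k(x₂).
  L_A = [0.01412] × [0.334695] = 0.00472588
  L_B = [0.0668009] × [0.205212] = 0.0137084
  L_C = [0.13768] × [0.0983654] = 0.013543
Multiply by the mixture weights:
  w_A·L_A = 0.29 × 0.00472588 = 0.00137051
  w_B·L_B = 0.42 × 0.0137084 = 0.00575752
  w_C·L_C = 0.29 × 0.013543 = 0.00392746
Denominator: 0.00137051 + 0.00575752 + 0.00392746 = 0.0110555
So the posterior for Process A is 0.00137051 / 0.0110555 ≈ 0.124.

0.124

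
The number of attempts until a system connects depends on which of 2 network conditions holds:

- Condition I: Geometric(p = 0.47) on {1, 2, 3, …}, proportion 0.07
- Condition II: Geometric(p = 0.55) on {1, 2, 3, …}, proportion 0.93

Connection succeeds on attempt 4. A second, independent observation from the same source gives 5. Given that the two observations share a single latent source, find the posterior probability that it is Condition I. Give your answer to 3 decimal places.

P(component k | x) = w_k·f_k(x) / marginal(x), where marginal(x) = Σ_j w_j·f_j(x).
Since both observations come from the same component, the likelihood for component k is f_k(x₁)·f_k(x₂).
  p_I = [0.47·(1−0.47)^3 = 0.47·0.148877 = 0.0699722] × [0.0370853] = 0.00259494
  p_II = [0.55·(1−0.55)^3 = 0.55·0.091125 = 0.0501187] × [0.0225534] = 0.00113035
Unnormalised posteriors:
  w_I·p_I = 0.07 × 0.00259494 = 0.000181646
  w_II·p_II = 0.93 × 0.00113035 = 0.00105123
Marginal: 0.000181646 + 0.00105123 = 0.00123287
P(Condition I | data) = 0.000181646 / 0.00123287 ≈ 0.147

0.147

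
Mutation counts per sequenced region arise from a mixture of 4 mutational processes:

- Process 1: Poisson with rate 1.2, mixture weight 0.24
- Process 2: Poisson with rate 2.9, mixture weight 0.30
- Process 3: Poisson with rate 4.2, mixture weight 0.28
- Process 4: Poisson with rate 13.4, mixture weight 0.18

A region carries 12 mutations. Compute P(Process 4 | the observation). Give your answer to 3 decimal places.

P(component k | x) = P(Z=k)·f_k(x) / marginal(x), where marginal(x) = Σ_j P(Z=j)·f_j(x).
Component likelihoods at x = 12 mutations:
  f_1 = 5.60641e-09
  f_2 = 4.06429e-05
  f_3 = 0.00094323
  f_4 = 0.106017
Multiply by the mixture weights:
  P(Z=1)·f_1 = 0.24 × 5.60641e-09 = 1.34554e-09
  P(Z=2)·f_2 = 0.30 × 4.06429e-05 = 1.21929e-05
  P(Z=3)·f_3 = 0.28 × 0.00094323 = 0.000264104
  P(Z=4)·f_4 = 0.18 × 0.106017 = 0.019083
Denominator: 1.34554e-09 + 1.21929e-05 + 0.000264104 + 0.019083 = 0.0193593
Responsibility of Process 4: 0.019083 / 0.0193593 ≈ 0.986

0.986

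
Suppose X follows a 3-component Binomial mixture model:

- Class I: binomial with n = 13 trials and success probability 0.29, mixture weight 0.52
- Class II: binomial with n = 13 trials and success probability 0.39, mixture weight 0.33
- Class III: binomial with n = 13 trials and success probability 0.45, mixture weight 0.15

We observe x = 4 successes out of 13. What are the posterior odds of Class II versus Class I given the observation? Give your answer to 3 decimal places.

Posterior odds = (π_i f_i(x)) / (π_j f_j(x)); the normalising sum cancels.
Binomial probabilities:
  f_I = C(13,4)·0.29^4·0.71^9 = 715·0.00707281·0.0458485 = 0.231859
  f_II = C(13,4)·0.39^4·0.61^9 = 715·0.0231344·0.0116941 = 0.193434
  f_III = C(13,4)·0.45^4·0.55^9 = 715·0.0410063·0.00460537 = 0.135027
Posterior odds = (π_II·f_II) / (π_I·f_I) = (0.33·0.193434) / (0.52·0.231859) = 0.0638332 / 0.120566 ≈ 0.529

0.529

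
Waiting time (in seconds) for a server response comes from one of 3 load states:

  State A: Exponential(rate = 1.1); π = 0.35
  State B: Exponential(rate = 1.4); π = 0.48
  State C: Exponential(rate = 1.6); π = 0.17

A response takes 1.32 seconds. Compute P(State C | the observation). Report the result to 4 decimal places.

0.1438

Apply Bayes' rule: the posterior for each component is proportional to its prior times its likelihood at x.
Evaluate each component's likelihood at the observed value:
  L_A = 0.257512
  L_B = 0.220573
  L_C = 0.193593
Prior × likelihood for each component:
  π_A·L_A = 0.35 × 0.257512 = 0.0901291
  π_B·L_B = 0.48 × 0.220573 = 0.105875
  π_C·L_C = 0.17 × 0.193593 = 0.0329108
Normaliser: 0.0901291 + 0.105875 + 0.0329108 = 0.228915
Responsibility of State C: 0.0329108 / 0.228915 ≈ 0.1438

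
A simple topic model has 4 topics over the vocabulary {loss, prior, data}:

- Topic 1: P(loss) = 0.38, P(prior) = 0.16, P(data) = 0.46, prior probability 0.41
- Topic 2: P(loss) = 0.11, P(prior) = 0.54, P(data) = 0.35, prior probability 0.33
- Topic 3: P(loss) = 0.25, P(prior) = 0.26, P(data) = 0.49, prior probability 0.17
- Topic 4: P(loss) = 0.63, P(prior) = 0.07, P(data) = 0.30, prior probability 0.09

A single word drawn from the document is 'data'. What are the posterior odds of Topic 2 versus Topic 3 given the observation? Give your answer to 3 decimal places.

The posterior odds equal the prior odds times the likelihood ratio: (π_i/π_j)·(f_i(x)/f_j(x)).
Component likelihoods at x = 'data':
  f_1 = 0.46
  f_2 = 0.35
  f_3 = 0.49
  f_4 = 0.3
0.1155 / 0.0833 ≈ 1.387

1.387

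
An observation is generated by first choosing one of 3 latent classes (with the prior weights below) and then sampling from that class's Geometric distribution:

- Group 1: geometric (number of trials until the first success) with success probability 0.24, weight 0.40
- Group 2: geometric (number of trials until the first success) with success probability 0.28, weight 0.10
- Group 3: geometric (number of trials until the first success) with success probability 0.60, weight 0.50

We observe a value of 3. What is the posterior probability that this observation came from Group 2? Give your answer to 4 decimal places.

By Bayes' theorem, P(k | x) = w_k f_k(x) / Σ_j w_j f_j(x).
Component likelihoods at x = 3:
  p_1 = 0.24·(1−0.24)^2 = 0.24·0.5776 = 0.138624
  p_2 = 0.28·(1−0.28)^2 = 0.28·0.5184 = 0.145152
  p_3 = 0.60·(1−0.60)^2 = 0.60·0.16 = 0.096
Unnormalised posteriors:
  w_1·p_1 = 0.40 × 0.138624 = 0.0554496
  w_2·p_2 = 0.10 × 0.145152 = 0.0145152
  w_3·p_3 = 0.50 × 0.096 = 0.048
Sum: 0.0554496 + 0.0145152 + 0.048 = 0.117965
P(Group 2 | x) = 0.0145152 / 0.117965 ≈ 0.1230

0.1230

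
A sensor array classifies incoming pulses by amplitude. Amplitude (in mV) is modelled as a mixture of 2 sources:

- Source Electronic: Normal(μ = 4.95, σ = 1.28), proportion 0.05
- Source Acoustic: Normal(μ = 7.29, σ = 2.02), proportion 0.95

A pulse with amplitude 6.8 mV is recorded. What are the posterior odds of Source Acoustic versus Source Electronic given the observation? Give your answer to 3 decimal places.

The posterior odds equal the prior odds times the likelihood ratio: (π_i/π_j)·(f_i(x)/f_j(x)).
Evaluate each component's likelihood at the observed value:
  p_Electronic = 0.109672
  p_Acoustic = 0.19177
0.182182 / 0.00548359 ≈ 33.223

33.223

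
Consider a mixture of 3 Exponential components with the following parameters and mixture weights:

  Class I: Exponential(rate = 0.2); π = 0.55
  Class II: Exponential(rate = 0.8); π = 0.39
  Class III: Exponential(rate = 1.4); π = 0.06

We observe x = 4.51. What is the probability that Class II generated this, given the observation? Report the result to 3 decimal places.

P(component k | x) = w_k·f_k(x) / marginal(x), where marginal(x) = Σ_j w_j·f_j(x).
Component likelihoods at x = 4.51:
  L_I = 0.2·e^(−0.2·4.51) = 0.2·e^(−0.9020) = 0.0811515
  L_II = 0.8·e^(−0.8·4.51) = 0.8·e^(−3.6080) = 0.0216848
  L_III = 1.4·e^(−1.4·4.51) = 1.4·e^(−6.3140) = 0.00253509
Weight by the priors:
  w_I·L_I = 0.55 × 0.0811515 = 0.0446333
  w_II·L_II = 0.39 × 0.0216848 = 0.00845707
  w_III·L_III = 0.06 × 0.00253509 = 0.000152105
Normaliser: 0.0446333 + 0.00845707 + 0.000152105 = 0.0532425
P(Class II | 4.51) = 0.00845707 / 0.0532425 ≈ 0.159

0.159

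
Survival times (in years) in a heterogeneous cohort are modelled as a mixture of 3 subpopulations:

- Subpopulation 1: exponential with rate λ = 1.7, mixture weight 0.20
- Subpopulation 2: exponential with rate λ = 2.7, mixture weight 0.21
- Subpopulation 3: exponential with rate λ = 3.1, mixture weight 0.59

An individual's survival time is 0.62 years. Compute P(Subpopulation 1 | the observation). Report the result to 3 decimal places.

The responsibility of component k is π_k f_k(x) divided by Σ_j π_j f_j(x).
Component likelihoods at x = 0.62 years:
  L_1 = 1.7·e^(−1.7·0.62) = 1.7·e^(−1.0540) = 0.592519
  L_2 = 2.7·e^(−2.7·0.62) = 2.7·e^(−1.6740) = 0.506238
  L_3 = 3.1·e^(−3.1·0.62) = 3.1·e^(−1.9220) = 0.453574
Prior × likelihood for each component:
  π_1·L_1 = 0.20 × 0.592519 = 0.118504
  π_2·L_2 = 0.21 × 0.506238 = 0.10631
  π_3·L_3 = 0.59 × 0.453574 = 0.267608
Marginal: 0.118504 + 0.10631 + 0.267608 = 0.492422
Responsibility of Subpopulation 1: 0.118504 / 0.492422 ≈ 0.241

0.241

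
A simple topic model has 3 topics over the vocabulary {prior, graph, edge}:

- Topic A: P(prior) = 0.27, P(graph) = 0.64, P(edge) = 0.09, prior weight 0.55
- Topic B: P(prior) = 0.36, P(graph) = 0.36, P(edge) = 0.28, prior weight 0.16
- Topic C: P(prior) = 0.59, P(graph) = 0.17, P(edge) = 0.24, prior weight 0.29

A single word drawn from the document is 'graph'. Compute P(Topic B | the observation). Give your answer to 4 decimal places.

The responsibility of component k is π_k f_k(x) divided by Σ_j π_j f_j(x).
Categorical probabilities:
  L_A = P(graph | comp) = 0.64
  L_B = P(graph | comp) = 0.36
  L_C = P(graph | comp) = 0.17
Unnormalised posteriors:
  π_A·L_A = 0.55 × 0.64 = 0.352
  π_B·L_B = 0.16 × 0.36 = 0.0576
  π_C·L_C = 0.29 × 0.17 = 0.0493
Normaliser: 0.352 + 0.0576 + 0.0493 = 0.4589
P(Topic B | the observation) ≈ 0.1255

0.1255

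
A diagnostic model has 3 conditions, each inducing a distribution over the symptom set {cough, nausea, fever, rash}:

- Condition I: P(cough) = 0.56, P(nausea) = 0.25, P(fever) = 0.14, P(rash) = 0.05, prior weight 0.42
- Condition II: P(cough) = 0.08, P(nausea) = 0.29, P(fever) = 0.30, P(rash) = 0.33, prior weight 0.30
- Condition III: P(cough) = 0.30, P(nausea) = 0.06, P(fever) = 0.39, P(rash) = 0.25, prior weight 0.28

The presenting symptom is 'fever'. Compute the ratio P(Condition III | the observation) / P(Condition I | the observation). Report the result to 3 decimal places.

Posterior odds = (π_i f_i(x)) / (π_j f_j(x)); the normalising sum cancels.
Evaluate each component's likelihood at the observed value:
  L_I = P(fever | comp) = 0.14
  L_II = P(fever | comp) = 0.30
  L_III = P(fever | comp) = 0.39
Odds = (0.28/0.42) × (0.39/0.14) = 0.666667 × 2.78571 ≈ 1.857

1.857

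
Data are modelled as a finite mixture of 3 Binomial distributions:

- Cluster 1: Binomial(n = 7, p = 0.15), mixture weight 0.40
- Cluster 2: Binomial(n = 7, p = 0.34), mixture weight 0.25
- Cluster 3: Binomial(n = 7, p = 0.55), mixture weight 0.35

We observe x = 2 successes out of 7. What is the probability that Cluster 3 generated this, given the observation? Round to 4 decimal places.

0.2042

Posterior ∝ prior × likelihood, so P(k | x) ∝ π_k f_k(x); normalise over all components.
Component likelihoods at x = 2 successes out of 7:
  f_1 = C(7,2)·0.15^2·0.85^5 = 21·0.0225·0.443705 = 0.209651
  f_2 = C(7,2)·0.34^2·0.66^5 = 21·0.1156·0.125233 = 0.304016
  f_3 = C(7,2)·0.55^2·0.45^5 = 21·0.3025·0.0184528 = 0.117221
Multiply by the mixture weights:
  π_1·f_1 = 0.40 × 0.209651 = 0.0838603
  π_2·f_2 = 0.25 × 0.304016 = 0.0760041
  π_3·f_3 = 0.35 × 0.117221 = 0.0410275
Sum: 0.0838603 + 0.0760041 + 0.0410275 = 0.200892
P(Cluster 3 | x) ≈ 0.2042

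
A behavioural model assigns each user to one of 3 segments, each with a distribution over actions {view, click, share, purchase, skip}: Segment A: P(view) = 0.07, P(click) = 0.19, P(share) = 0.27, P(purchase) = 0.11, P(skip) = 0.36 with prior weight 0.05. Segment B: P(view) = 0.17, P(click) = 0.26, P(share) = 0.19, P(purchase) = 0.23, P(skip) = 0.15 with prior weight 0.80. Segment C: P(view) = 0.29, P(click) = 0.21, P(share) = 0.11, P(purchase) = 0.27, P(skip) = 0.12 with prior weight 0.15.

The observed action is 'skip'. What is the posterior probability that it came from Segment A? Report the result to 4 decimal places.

By Bayes' theorem, P(k | x) = π_k f_k(x) / Σ_j π_j f_j(x).
Component likelihoods at x = 'skip':
  L_A = 0.36
  L_B = 0.15
  L_C = 0.12
Prior × likelihood for each component:
  π_A·L_A = 0.05 × 0.36 = 0.018
  π_B·L_B = 0.80 × 0.15 = 0.12
  π_C·L_C = 0.15 × 0.12 = 0.018
Evidence: 0.018 + 0.12 + 0.018 = 0.156
So the posterior for Segment A is 0.018 / 0.156 ≈ 0.1154.

0.1154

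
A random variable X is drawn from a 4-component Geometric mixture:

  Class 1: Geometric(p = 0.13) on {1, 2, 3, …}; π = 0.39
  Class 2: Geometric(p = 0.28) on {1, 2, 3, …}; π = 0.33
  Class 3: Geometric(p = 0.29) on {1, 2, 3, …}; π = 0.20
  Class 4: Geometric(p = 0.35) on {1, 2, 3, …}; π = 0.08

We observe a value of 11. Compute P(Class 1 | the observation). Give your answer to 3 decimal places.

By Bayes' theorem, P(k | x) = P(Z=k) f_k(x) / Σ_j P(Z=j) f_j(x).
Geometric probabilities:
  L_1 = 0.13·(1−0.13)^10 = 0.13·0.248423 = 0.032295
  L_2 = 0.28·(1−0.28)^10 = 0.28·0.0374391 = 0.0104829
  L_3 = 0.29·(1−0.29)^10 = 0.29·0.0325524 = 0.00944021
  L_4 = 0.35·(1−0.35)^10 = 0.35·0.0134627 = 0.00471196
Unnormalised posteriors:
  P(Z=1)·L_1 = 0.39 × 0.032295 = 0.0125951
  P(Z=2)·L_2 = 0.33 × 0.0104829 = 0.00345937
  P(Z=3)·L_3 = 0.20 × 0.00944021 = 0.00188804
  P(Z=4)·L_4 = 0.08 × 0.00471196 = 0.000376957
Normaliser: 0.0125951 + 0.00345937 + 0.00188804 + 0.000376957 = 0.0183194
So the posterior for Class 1 is 0.0125951 / 0.0183194 ≈ 0.688.

0.688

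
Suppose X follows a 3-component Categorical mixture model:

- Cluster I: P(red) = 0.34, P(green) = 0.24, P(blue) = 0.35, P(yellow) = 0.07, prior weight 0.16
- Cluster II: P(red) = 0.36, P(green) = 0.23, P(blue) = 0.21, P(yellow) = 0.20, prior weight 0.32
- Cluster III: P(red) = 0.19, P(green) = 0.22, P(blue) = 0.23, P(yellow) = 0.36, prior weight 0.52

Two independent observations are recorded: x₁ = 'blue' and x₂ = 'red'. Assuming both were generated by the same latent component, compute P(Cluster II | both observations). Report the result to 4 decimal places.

0.3668

The responsibility of component k is P(Z=k) f_k(x) divided by Σ_j P(Z=j) f_j(x).
Since both observations come from the same component, the likelihood for component k is f_k(x₁)·f_k(x₂).
  f_I = [P(blue | comp) = 0.35] × [0.34] = 0.119
  f_II = [P(blue | comp) = 0.21] × [0.36] = 0.0756
  f_III = [P(blue | comp) = 0.23] × [0.19] = 0.0437
Weight by the priors:
  P(Z=I)·f_I = 0.16 × 0.119 = 0.01904
  P(Z=II)·f_II = 0.32 × 0.0756 = 0.024192
  P(Z=III)·f_III = 0.52 × 0.0437 = 0.022724
Sum: 0.01904 + 0.024192 + 0.022724 = 0.065956
P(Cluster II | data) = 0.024192 / 0.065956 ≈ 0.3668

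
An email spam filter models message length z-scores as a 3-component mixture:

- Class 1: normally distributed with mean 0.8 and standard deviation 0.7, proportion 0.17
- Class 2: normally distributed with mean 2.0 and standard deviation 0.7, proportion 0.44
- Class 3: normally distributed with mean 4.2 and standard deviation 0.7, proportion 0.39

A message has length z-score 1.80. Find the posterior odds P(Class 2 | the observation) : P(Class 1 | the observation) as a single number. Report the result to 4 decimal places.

Only the two components matter; the odds are (π_i f_i(x)) / (π_j f_j(x)).
Normal densities:
  f_1 = 0.205426
  f_2 = 0.547124
  f_3 = 0.0015967
Posterior odds = (π_2·f_2) / (π_1·f_1) = (0.44·0.547124) / (0.17·0.205426) = 0.240735 / 0.0349223 ≈ 6.8934

6.8934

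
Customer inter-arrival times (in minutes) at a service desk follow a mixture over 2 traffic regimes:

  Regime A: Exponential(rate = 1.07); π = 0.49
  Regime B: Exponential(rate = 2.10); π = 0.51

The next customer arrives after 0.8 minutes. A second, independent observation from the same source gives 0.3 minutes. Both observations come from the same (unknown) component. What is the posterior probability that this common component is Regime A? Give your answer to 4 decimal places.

0.4365

By Bayes' theorem, P(k | x) = π_k f_k(x) / Σ_j π_j f_j(x).
Since both observations come from the same component, the likelihood for component k is f_k(x₁)·f_k(x₂).
  L_A = [0.454598] × [0.776203] = 0.35286
  L_B = [0.391385] × [1.11844] = 0.437742
Multiply by the mixture weights:
  π_A·L_A = 0.49 × 0.35286 = 0.172902
  π_B·L_B = 0.51 × 0.437742 = 0.223248
Sum: 0.172902 + 0.223248 = 0.39615
Responsibility of Regime A: 0.172902 / 0.39615 ≈ 0.4365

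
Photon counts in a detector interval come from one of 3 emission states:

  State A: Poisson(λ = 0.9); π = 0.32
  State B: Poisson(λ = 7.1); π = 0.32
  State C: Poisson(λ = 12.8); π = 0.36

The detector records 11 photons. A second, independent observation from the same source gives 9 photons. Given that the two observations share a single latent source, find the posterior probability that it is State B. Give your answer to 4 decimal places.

By Bayes' theorem, P(k | x) = P(Z=k) f_k(x) / Σ_j P(Z=j) f_j(x).
Since both observations come from the same component, the likelihood for component k is f_k(x₁)·f_k(x₂).
  f_A = [e^(−0.9)·0.9^11/11! = 3.19629e-09] × [4.34065e-07] = 1.3874e-15
  f_B = [e^(−7.1)·7.1^11/11! = 0.0477744] × [0.104249] = 0.00498043
  f_C = [e^(−12.8)·12.8^11/11! = 0.104516] × [0.0701709] = 0.00733402
Prior × likelihood for each component:
  P(Z=A)·f_A = 0.32 × 1.3874e-15 = 4.43968e-16
  P(Z=B)·f_B = 0.32 × 0.00498043 = 0.00159374
  P(Z=C)·f_C = 0.36 × 0.00733402 = 0.00264025
Marginal: 4.43968e-16 + 0.00159374 + 0.00264025 = 0.00423398
P(State B | x₁, x₂) = 0.00159374 / 0.00423398 ≈ 0.3764

0.3764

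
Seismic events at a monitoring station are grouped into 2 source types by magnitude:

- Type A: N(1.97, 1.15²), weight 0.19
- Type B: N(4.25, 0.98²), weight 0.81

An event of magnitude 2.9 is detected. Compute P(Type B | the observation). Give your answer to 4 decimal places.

0.7287

The responsibility of component k is w_k f_k(x) divided by Σ_j w_j f_j(x).
Evaluate each component's likelihood at the observed value:
  p_A = (1/(1.15·√(2π)))·exp(−(2.9−1.97)²/(2·1.15²)) = 0.346906·exp(-0.32699) = 0.25015
  p_B = (1/(0.98·√(2π)))·exp(−(2.9−4.25)²/(2·0.98²)) = 0.407084·exp(-0.94882) = 0.157621
Prior × likelihood for each component:
  w_A·p_A = 0.19 × 0.25015 = 0.0475285
  w_B·p_B = 0.81 × 0.157621 = 0.127673
Denominator: 0.0475285 + 0.127673 = 0.175202
Responsibility of Type B: 0.127673 / 0.175202 ≈ 0.7287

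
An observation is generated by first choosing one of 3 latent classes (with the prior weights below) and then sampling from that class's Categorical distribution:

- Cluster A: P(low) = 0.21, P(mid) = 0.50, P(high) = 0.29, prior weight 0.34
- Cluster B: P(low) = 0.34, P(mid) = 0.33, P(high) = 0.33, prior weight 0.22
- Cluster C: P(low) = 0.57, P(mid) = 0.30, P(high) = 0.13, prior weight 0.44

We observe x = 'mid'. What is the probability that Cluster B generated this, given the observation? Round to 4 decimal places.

0.1938

By Bayes' theorem, P(k | x) = π_k f_k(x) / Σ_j π_j f_j(x).
Categorical probabilities:
  L_A = P(mid | comp) = 0.50
  L_B = P(mid | comp) = 0.33
  L_C = P(mid | comp) = 0.30
Unnormalised posteriors:
  π_A·L_A = 0.34 × 0.5 = 0.17
  π_B·L_B = 0.22 × 0.33 = 0.0726
  π_C·L_C = 0.44 × 0.3 = 0.132
Normaliser: 0.17 + 0.0726 + 0.132 = 0.3746
P(Cluster B | the observation) ≈ 0.1938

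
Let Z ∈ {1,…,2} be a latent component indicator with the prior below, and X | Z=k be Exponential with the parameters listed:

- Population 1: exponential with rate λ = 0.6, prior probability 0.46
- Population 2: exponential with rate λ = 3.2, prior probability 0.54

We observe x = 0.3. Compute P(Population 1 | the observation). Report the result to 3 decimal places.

Posterior ∝ prior × likelihood, so P(k | x) ∝ π_k f_k(x); normalise over all components.
Component likelihoods at x = 0.3:
  L_1 = 0.6·e^(−0.6·0.3) = 0.6·e^(−0.1800) = 0.501162
  L_2 = 3.2·e^(−3.2·0.3) = 3.2·e^(−0.9600) = 1.22526
Multiply by the mixture weights:
  π_1·L_1 = 0.46 × 0.501162 = 0.230535
  π_2·L_2 = 0.54 × 1.22526 = 0.661639
Evidence: 0.230535 + 0.661639 = 0.892173
Responsibility of Population 1: 0.230535 / 0.892173 ≈ 0.258

0.258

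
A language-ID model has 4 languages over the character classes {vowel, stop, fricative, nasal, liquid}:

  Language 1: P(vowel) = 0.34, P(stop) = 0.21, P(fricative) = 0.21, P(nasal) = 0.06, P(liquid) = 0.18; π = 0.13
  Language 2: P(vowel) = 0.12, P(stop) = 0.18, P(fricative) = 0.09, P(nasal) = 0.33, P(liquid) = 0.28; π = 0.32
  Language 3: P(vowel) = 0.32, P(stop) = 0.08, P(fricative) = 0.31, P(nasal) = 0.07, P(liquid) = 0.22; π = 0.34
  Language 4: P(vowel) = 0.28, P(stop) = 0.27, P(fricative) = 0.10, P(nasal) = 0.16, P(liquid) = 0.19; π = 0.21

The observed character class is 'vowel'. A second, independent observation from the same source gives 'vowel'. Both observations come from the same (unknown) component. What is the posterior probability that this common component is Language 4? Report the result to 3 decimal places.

P(component k | x) = P(Z=k)·f_k(x) / marginal(x), where marginal(x) = Σ_j P(Z=j)·f_j(x).
Since both observations come from the same component, the likelihood for component k is f_k(x₁)·f_k(x₂).
  p_1 = [P(vowel | comp) = 0.34] × [0.34] = 0.1156
  p_2 = [P(vowel | comp) = 0.12] × [0.12] = 0.0144
  p_3 = [P(vowel | comp) = 0.32] × [0.32] = 0.1024
  p_4 = [P(vowel | comp) = 0.28] × [0.28] = 0.0784
Weight by the priors:
  P(Z=1)·p_1 = 0.13 × 0.1156 = 0.015028
  P(Z=2)·p_2 = 0.32 × 0.0144 = 0.004608
  P(Z=3)·p_3 = 0.34 × 0.1024 = 0.034816
  P(Z=4)·p_4 = 0.21 × 0.0784 = 0.016464
Marginal: 0.015028 + 0.004608 + 0.034816 + 0.016464 = 0.070916
P(Language 4 | data) = 0.016464 / 0.070916 ≈ 0.232

0.232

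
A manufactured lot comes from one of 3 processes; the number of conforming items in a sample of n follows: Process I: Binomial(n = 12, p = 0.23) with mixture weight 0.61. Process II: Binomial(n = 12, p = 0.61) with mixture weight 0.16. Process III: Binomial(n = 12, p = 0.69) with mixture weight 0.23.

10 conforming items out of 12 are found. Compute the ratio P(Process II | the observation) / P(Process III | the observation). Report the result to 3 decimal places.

Only the two components matter; the odds are (w_i f_i(x)) / (w_j f_j(x)).
Evaluate each component's likelihood at the observed value:
  L_I = C(12,10)·0.23^10·0.77^2 = 66·4.14265e-07·0.5929 = 1.62108e-05
  L_II = C(12,10)·0.61^10·0.39^2 = 66·0.00713343·0.1521 = 0.0716096
  L_III = C(12,10)·0.69^10·0.31^2 = 66·0.0244619·0.0961 = 0.155152
Odds = (0.16/0.23) × (0.0716096/0.155152) = 0.695652 × 0.461544 ≈ 0.321

0.321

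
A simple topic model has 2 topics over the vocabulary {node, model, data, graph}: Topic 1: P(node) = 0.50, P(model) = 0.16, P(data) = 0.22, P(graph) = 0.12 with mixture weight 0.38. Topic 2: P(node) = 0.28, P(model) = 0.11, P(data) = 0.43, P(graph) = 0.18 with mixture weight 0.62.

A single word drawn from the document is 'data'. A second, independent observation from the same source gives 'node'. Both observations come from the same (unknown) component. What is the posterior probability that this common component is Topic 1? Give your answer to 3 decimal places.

0.359

By Bayes' theorem, P(k | x) = π_k f_k(x) / Σ_j π_j f_j(x).
Since both observations come from the same component, the likelihood for component k is f_k(x₁)·f_k(x₂).
  L_1 = [P(data | comp) = 0.22] × [0.5] = 0.11
  L_2 = [P(data | comp) = 0.43] × [0.28] = 0.1204
Weight by the priors:
  π_1·L_1 = 0.38 × 0.11 = 0.0418
  π_2·L_2 = 0.62 × 0.1204 = 0.074648
Evidence: 0.0418 + 0.074648 = 0.116448
P(Topic 1 | x₁,x₂) = 0.0418 / 0.116448 ≈ 0.359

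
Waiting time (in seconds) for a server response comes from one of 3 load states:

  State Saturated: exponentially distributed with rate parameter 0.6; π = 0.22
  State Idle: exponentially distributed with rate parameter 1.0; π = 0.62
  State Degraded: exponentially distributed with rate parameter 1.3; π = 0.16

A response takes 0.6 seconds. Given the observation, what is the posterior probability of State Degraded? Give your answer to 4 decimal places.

0.1807

The responsibility of component k is π_k f_k(x) divided by Σ_j π_j f_j(x).
Evaluate each component's likelihood at the observed value:
  f_Saturated = 0.418606
  f_Idle = 0.548812
  f_Degraded = 0.595928
Unnormalised posteriors:
  π_Saturated·f_Saturated = 0.22 × 0.418606 = 0.0920933
  π_Idle·f_Idle = 0.62 × 0.548812 = 0.340263
  π_Degraded·f_Degraded = 0.16 × 0.595928 = 0.0953485
Denominator: 0.0920933 + 0.340263 + 0.0953485 = 0.527705
P(State Degraded | the observation) = 0.0953485 / 0.527705 ≈ 0.1807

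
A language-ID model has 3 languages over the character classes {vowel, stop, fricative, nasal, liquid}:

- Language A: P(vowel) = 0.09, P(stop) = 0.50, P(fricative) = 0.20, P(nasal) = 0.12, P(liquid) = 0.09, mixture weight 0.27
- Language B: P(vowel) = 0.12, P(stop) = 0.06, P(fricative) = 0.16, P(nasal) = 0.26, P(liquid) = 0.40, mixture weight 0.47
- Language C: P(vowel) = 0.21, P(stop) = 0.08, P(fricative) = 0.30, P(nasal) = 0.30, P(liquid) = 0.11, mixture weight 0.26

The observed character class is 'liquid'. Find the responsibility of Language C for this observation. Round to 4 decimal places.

0.1187

Apply Bayes' rule: the posterior for each component is proportional to its prior times its likelihood at x.
Categorical probabilities:
  L_A = 0.09
  L_B = 0.4
  L_C = 0.11
Multiply by the mixture weights:
  π_A·L_A = 0.27 × 0.09 = 0.0243
  π_B·L_B = 0.47 × 0.4 = 0.188
  π_C·L_C = 0.26 × 0.11 = 0.0286
Normaliser: 0.0243 + 0.188 + 0.0286 = 0.2409
Responsibility of Language C: 0.0286 / 0.2409 ≈ 0.1187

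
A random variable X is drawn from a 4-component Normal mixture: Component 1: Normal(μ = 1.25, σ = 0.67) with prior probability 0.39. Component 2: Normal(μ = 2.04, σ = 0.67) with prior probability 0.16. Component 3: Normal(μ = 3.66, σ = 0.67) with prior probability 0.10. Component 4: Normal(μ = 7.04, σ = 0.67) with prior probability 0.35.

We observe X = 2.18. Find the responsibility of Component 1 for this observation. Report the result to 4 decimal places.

The responsibility of component k is w_k f_k(x) divided by Σ_j w_j f_j(x).
Evaluate each component's likelihood at the observed value:
  f_1 = 0.227225
  f_2 = 0.582578
  f_3 = 0.0519121
  f_4 = 2.23502e-12
Weight by the priors:
  w_1·f_1 = 0.39 × 0.227225 = 0.0886176
  w_2·f_2 = 0.16 × 0.582578 = 0.0932125
  w_3·f_3 = 0.10 × 0.0519121 = 0.00519121
  w_4·f_4 = 0.35 × 2.23502e-12 = 7.82258e-13
Sum: 0.0886176 + 0.0932125 + 0.00519121 + 7.82258e-13 = 0.187021
P(Component 1 | data) = 0.0886176 / 0.187021 ≈ 0.4738

0.4738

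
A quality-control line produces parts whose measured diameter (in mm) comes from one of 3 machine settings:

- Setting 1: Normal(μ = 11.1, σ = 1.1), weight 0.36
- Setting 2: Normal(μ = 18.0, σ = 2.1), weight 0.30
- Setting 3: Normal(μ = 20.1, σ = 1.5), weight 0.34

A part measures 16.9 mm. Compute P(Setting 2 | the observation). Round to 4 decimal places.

0.8425

The responsibility of component k is P(Z=k) f_k(x) divided by Σ_j P(Z=j) f_j(x).
Evaluate each component's likelihood at the observed value:
  L_1 = (1/(1.1·√(2π)))·exp(−(16.9−11.1)²/(2·1.1²)) = 0.362675·exp(-13.90083) = 3.33016e-07
  L_2 = (1/(2.1·√(2π)))·exp(−(16.9−18.0)²/(2·2.1²)) = 0.189973·exp(-0.13719) = 0.165619
  L_3 = (1/(1.5·√(2π)))·exp(−(16.9−20.1)²/(2·1.5²)) = 0.265962·exp(-2.27556) = 0.0273248
Weight by the priors:
  P(Z=1)·L_1 = 0.36 × 3.33016e-07 = 1.19886e-07
  P(Z=2)·L_2 = 0.30 × 0.165619 = 0.0496858
  P(Z=3)·L_3 = 0.34 × 0.0273248 = 0.00929044
Normaliser: 1.19886e-07 + 0.0496858 + 0.00929044 = 0.0589763
Responsibility of Setting 2: 0.0496858 / 0.0589763 ≈ 0.8425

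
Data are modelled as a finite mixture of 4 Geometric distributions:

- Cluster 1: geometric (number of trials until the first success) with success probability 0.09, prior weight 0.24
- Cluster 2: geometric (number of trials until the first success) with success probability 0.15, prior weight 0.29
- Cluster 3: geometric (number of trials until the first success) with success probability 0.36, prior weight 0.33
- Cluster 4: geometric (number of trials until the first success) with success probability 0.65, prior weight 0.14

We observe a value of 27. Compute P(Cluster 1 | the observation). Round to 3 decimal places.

The responsibility of component k is w_k f_k(x) divided by Σ_j w_j f_j(x).
Component likelihoods at x = 27:
  p_1 = 0.0077503
  p_2 = 0.00219272
  p_3 = 3.28838e-06
  p_4 = 9.09248e-13
Weight by the priors:
  w_1·p_1 = 0.24 × 0.0077503 = 0.00186007
  w_2·p_2 = 0.29 × 0.00219272 = 0.000635889
  w_3·p_3 = 0.33 × 3.28838e-06 = 1.08516e-06
  w_4·p_4 = 0.14 × 9.09248e-13 = 1.27295e-13
Sum: 0.00186007 + 0.000635889 + 1.08516e-06 + 1.27295e-13 = 0.00249705
Responsibility of Cluster 1: 0.00186007 / 0.00249705 ≈ 0.745

0.745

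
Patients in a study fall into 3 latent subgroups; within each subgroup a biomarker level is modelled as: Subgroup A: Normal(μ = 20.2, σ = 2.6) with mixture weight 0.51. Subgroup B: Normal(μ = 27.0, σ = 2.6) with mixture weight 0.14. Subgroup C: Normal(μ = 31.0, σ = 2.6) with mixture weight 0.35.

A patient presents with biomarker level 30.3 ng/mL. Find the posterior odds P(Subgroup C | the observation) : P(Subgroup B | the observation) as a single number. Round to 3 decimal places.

5.395

The posterior odds equal the prior odds times the likelihood ratio: (P(Z=i)/P(Z=j))·(f_i(x)/f_j(x)).
Component likelihoods at x = 30.3 ng/mL:
  f_A = 8.1121e-05
  f_B = 0.0685684
  f_C = 0.147978
0.0517923 / 0.00959958 ≈ 5.395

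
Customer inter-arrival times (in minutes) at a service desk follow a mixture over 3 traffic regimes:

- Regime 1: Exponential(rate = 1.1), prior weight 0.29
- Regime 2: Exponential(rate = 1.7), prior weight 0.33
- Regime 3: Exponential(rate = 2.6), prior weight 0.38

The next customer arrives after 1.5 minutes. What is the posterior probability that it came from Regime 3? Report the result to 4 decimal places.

0.1599

Apply Bayes' rule: the posterior for each component is proportional to its prior times its likelihood at x.
Evaluate each component's likelihood at the observed value:
  L_1 = 1.1·e^(−1.1·1.5) = 1.1·e^(−1.6500) = 0.211255
  L_2 = 1.7·e^(−1.7·1.5) = 1.7·e^(−2.5500) = 0.132739
  L_3 = 2.6·e^(−2.6·1.5) = 2.6·e^(−3.9000) = 0.052629
Prior × likelihood for each component:
  P(Z=1)·L_1 = 0.29 × 0.211255 = 0.0612639
  P(Z=2)·L_2 = 0.33 × 0.132739 = 0.0438038
  P(Z=3)·L_3 = 0.38 × 0.052629 = 0.019999
Normaliser: 0.0612639 + 0.0438038 + 0.019999 = 0.125067
P(Regime 3 | 1.5 minutes) ≈ 0.1599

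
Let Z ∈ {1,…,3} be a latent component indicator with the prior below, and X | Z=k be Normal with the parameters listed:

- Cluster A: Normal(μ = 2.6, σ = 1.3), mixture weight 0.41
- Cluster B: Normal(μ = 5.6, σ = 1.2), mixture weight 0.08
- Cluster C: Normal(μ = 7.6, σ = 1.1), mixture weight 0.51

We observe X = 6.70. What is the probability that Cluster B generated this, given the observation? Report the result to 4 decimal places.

By Bayes' theorem, P(k | x) = P(Z=k) f_k(x) / Σ_j P(Z=j) f_j(x).
Normal densities:
  f_A = 0.00212353
  f_B = 0.218406
  f_C = 0.25951
Weight by the priors:
  P(Z=A)·f_A = 0.41 × 0.00212353 = 0.000870647
  P(Z=B)·f_B = 0.08 × 0.218406 = 0.0174725
  P(Z=C)·f_C = 0.51 × 0.25951 = 0.13235
Evidence: 0.000870647 + 0.0174725 + 0.13235 = 0.150693
So the posterior for Cluster B is 0.0174725 / 0.150693 ≈ 0.1159.

0.1159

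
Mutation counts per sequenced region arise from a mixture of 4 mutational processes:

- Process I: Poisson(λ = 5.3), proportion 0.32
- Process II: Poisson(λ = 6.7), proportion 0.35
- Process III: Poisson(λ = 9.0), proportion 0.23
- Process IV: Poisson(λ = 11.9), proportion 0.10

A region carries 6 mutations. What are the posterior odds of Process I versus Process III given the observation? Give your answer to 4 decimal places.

Posterior odds = (P(Z=i) f_i(x)) / (P(Z=j) f_j(x)); the normalising sum cancels.
Poisson probabilities:
  L_I = 0.15366
  L_II = 0.154648
  L_III = 0.0910903
  L_IV = 0.0267821
Posterior odds = (P(Z=I)·L_I) / (P(Z=III)·L_III) = (0.32·0.15366) / (0.23·0.0910903) = 0.0491713 / 0.0209508 ≈ 2.3470

2.3470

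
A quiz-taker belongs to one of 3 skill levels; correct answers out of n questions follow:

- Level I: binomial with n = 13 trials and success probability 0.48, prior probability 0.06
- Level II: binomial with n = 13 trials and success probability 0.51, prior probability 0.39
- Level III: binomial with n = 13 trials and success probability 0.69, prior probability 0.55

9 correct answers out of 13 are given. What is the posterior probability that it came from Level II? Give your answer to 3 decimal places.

0.220

P(component k | x) = w_k·f_k(x) / marginal(x), where marginal(x) = Σ_j w_j·f_j(x).
Binomial probabilities:
  f_I = 0.0707116
  f_II = 0.0962104
  f_III = 0.234096
Prior × likelihood for each component:
  w_I·f_I = 0.06 × 0.0707116 = 0.00424269
  w_II·f_II = 0.39 × 0.0962104 = 0.037522
  w_III·f_III = 0.55 × 0.234096 = 0.128753
Normaliser: 0.00424269 + 0.037522 + 0.128753 = 0.170518
P(Level II | data) = 0.037522 / 0.170518 ≈ 0.220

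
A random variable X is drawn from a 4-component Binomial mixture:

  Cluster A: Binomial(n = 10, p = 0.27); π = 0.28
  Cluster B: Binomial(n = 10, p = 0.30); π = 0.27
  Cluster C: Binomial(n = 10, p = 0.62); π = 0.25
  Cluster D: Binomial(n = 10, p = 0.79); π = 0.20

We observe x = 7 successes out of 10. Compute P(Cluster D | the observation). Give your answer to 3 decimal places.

Posterior ∝ prior × likelihood, so P(k | x) ∝ π_k f_k(x); normalise over all components.
Binomial probabilities:
  L_A = 0.00488311
  L_B = 0.00900169
  L_C = 0.231886
  L_D = 0.213417
Multiply by the mixture weights:
  π_A·L_A = 0.28 × 0.00488311 = 0.00136727
  π_B·L_B = 0.27 × 0.00900169 = 0.00243046
  π_C·L_C = 0.25 × 0.231886 = 0.0579714
  π_D·L_D = 0.20 × 0.213417 = 0.0426834
Denominator: 0.00136727 + 0.00243046 + 0.0579714 + 0.0426834 = 0.104453
P(Cluster D | x) = 0.0426834 / 0.104453 ≈ 0.409

0.409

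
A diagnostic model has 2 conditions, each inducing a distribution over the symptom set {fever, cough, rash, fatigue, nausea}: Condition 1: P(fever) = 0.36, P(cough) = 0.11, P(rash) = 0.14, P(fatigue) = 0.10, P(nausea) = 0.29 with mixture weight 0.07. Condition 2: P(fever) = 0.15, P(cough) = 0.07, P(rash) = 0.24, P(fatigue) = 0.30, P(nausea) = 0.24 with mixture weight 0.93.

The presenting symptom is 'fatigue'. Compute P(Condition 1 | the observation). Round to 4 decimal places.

0.0245

By Bayes' theorem, P(k | x) = P(Z=k) f_k(x) / Σ_j P(Z=j) f_j(x).
Component likelihoods at x = 'fatigue':
  f_1 = 0.1
  f_2 = 0.3
Unnormalised posteriors:
  P(Z=1)·f_1 = 0.07 × 0.1 = 0.007
  P(Z=2)·f_2 = 0.93 × 0.3 = 0.279
Evidence: 0.007 + 0.279 = 0.286
So the posterior for Condition 1 is 0.007 / 0.286 ≈ 0.0245.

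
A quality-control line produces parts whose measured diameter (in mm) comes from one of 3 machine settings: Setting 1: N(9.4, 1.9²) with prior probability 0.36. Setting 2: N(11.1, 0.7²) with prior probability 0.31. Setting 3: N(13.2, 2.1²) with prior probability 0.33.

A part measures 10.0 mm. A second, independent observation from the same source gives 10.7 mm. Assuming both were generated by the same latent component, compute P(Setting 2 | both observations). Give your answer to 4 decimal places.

By Bayes' theorem, P(k | x) = π_k f_k(x) / Σ_j π_j f_j(x).
Since both observations come from the same component, the likelihood for component k is f_k(x₁)·f_k(x₂).
  L_1 = [(1/(1.9·√(2π)))·exp(−(10.0−9.4)²/(2·1.9²)) = 0.209970·exp(-0.04986) = 0.199757] × [0.16615] = 0.0331896
  L_2 = [(1/(0.7·√(2π)))·exp(−(10.0−11.1)²/(2·0.7²)) = 0.569918·exp(-1.23469) = 0.165803] × [0.484068] = 0.0802598
  L_3 = [(1/(2.1·√(2π)))·exp(−(10.0−13.2)²/(2·2.1²)) = 0.189973·exp(-1.16100) = 0.0594944] × [0.0935282] = 0.0055644
Multiply by the mixture weights:
  π_1·L_1 = 0.36 × 0.0331896 = 0.0119483
  π_2·L_2 = 0.31 × 0.0802598 = 0.0248805
  π_3·L_3 = 0.33 × 0.0055644 = 0.00183625
Sum: 0.0119483 + 0.0248805 + 0.00183625 = 0.0386651
P(Setting 2 | x₁, x₂) = 0.0248805 / 0.0386651 ≈ 0.6435

0.6435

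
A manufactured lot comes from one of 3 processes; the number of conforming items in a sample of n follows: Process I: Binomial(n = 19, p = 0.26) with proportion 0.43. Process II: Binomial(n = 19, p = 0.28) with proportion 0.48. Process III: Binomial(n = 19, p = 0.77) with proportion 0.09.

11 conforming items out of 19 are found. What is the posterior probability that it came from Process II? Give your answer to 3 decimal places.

The responsibility of component k is P(Z=k) f_k(x) divided by Σ_j P(Z=j) f_j(x).
Binomial probabilities:
  p_I = 0.00249447
  p_II = 0.00452706
  p_III = 0.0333917
Unnormalised posteriors:
  P(Z=I)·p_I = 0.43 × 0.00249447 = 0.00107262
  P(Z=II)·p_II = 0.48 × 0.00452706 = 0.00217299
  P(Z=III)·p_III = 0.09 × 0.0333917 = 0.00300526
Denominator: 0.00107262 + 0.00217299 + 0.00300526 = 0.00625087
Responsibility of Process II: 0.00217299 / 0.00625087 ≈ 0.348

0.348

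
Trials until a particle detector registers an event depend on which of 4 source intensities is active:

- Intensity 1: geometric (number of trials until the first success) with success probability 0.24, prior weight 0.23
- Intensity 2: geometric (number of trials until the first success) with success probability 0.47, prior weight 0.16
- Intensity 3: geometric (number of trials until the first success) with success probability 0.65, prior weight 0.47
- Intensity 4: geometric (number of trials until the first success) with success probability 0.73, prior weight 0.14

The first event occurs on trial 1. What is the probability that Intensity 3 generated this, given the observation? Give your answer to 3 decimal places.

By Bayes' theorem, P(k | x) = π_k f_k(x) / Σ_j π_j f_j(x).
Geometric probabilities:
  L_1 = 0.24·(1−0.24)^0 = 0.24·1 = 0.24
  L_2 = 0.47·(1−0.47)^0 = 0.47·1 = 0.47
  L_3 = 0.65·(1−0.65)^0 = 0.65·1 = 0.65
  L_4 = 0.73·(1−0.73)^0 = 0.73·1 = 0.73
Unnormalised posteriors:
  π_1·L_1 = 0.23 × 0.24 = 0.0552
  π_2·L_2 = 0.16 × 0.47 = 0.0752
  π_3·L_3 = 0.47 × 0.65 = 0.3055
  π_4·L_4 = 0.14 × 0.73 = 0.1022
Marginal: 0.0552 + 0.0752 + 0.3055 + 0.1022 = 0.5381
P(Intensity 3 | 1) ≈ 0.568

0.568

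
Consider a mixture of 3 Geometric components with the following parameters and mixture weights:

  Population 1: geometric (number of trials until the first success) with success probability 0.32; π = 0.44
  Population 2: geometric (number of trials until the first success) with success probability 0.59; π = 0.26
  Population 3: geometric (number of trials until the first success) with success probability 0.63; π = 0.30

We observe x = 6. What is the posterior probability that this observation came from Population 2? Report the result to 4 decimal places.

0.0754

The responsibility of component k is π_k f_k(x) divided by Σ_j π_j f_j(x).
Geometric probabilities:
  L_1 = 0.32·(1−0.32)^5 = 0.32·0.145393 = 0.0465259
  L_2 = 0.59·(1−0.59)^5 = 0.59·0.0115856 = 0.00683552
  L_3 = 0.63·(1−0.63)^5 = 0.63·0.0069344 = 0.00436867
Prior × likelihood for each component:
  π_1·L_1 = 0.44 × 0.0465259 = 0.0204714
  π_2·L_2 = 0.26 × 0.00683552 = 0.00177723
  π_3·L_3 = 0.30 × 0.00436867 = 0.0013106
Sum: 0.0204714 + 0.00177723 + 0.0013106 = 0.0235592
So the posterior for Population 2 is 0.00177723 / 0.0235592 ≈ 0.0754.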